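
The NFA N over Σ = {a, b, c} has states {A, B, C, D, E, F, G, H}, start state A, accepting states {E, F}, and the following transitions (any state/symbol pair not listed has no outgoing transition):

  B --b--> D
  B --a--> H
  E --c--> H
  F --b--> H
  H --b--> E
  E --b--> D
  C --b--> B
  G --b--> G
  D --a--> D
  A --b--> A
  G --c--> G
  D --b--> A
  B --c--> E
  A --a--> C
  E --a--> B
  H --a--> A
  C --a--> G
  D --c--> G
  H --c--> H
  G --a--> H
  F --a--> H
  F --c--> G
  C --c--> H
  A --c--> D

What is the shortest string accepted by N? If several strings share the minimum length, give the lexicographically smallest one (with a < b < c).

A breadth-first search from A reaches an accepting state first via the path A → C → B → E on input abc.
No string of length < 3 is accepted (BFS exhausts all shorter strings without reaching an accepting state), and abc is the lexicographically least accepting string of length 3.

abc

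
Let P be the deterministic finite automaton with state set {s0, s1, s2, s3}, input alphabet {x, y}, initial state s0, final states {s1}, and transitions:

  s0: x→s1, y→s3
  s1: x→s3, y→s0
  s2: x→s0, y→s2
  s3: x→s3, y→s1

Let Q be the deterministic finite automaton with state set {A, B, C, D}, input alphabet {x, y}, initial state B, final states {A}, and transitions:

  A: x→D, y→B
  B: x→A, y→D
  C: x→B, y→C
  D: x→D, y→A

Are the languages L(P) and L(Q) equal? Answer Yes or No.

Exploring the product automaton P × Q from the start pair (s0, B), following both machines on each input symbol, reaches 3 state pairs: (s0, B), (s1, A), (s3, D).
P accepts in {s1} and Q accepts in {A}. In every reachable pair the two components are either both accepting — (s1, A) — or both non-accepting, so no string is accepted by exactly one of the machines: L(P) \ L(Q) and L(Q) \ L(P) are both empty.
Hence every string is accepted by P iff it is accepted by Q, and the two languages coincide.

Yes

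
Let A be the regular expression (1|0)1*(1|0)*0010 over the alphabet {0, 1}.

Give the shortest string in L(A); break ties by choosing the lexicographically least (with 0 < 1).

00010

By inspection of the expression, no string of length less than 5 matches, and 00010 is the lexicographically first match of length 5.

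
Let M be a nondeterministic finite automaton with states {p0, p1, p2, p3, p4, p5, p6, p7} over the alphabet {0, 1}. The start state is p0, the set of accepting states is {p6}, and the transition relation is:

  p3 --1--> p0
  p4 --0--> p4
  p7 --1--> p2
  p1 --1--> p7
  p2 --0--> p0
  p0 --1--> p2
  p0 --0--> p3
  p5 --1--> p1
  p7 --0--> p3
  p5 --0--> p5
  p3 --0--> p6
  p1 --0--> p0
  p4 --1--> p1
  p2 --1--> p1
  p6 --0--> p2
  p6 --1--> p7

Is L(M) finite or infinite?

infinite

State p0 is reachable from the start and can reach an accepting state, and it lies on the cycle p0 → p2 → p0.
Traversing that cycle any number of times yields accepted strings of unbounded length, so the language is infinite.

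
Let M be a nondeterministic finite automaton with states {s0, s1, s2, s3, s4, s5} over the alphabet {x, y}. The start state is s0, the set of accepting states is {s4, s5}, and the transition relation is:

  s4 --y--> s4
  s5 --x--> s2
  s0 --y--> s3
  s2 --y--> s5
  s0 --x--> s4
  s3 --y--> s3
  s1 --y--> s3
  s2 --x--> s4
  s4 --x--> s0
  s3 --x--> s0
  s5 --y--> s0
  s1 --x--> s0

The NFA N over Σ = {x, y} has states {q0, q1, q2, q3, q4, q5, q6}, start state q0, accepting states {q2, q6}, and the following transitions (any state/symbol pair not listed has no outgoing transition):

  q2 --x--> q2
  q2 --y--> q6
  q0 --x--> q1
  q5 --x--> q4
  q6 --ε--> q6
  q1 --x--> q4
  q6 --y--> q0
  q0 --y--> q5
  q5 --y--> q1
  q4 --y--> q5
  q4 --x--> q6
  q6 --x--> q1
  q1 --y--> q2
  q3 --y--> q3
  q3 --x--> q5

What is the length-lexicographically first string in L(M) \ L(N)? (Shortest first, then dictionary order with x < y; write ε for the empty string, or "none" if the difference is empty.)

The string x is accepted by M but not by N.
No shorter string lies in the difference, and x is the lexicographically first length-1 string in L(M) \ L(N).

x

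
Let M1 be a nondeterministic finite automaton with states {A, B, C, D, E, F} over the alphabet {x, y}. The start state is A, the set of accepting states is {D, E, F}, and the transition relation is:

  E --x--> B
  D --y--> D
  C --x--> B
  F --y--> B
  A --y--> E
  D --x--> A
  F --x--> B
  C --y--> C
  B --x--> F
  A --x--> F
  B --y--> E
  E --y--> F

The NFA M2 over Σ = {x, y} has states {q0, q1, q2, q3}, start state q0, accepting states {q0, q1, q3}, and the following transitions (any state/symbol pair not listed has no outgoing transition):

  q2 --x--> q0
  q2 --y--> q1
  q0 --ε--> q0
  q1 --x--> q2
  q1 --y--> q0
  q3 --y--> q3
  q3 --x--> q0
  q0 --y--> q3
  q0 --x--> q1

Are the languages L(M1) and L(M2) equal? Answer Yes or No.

No

The string xxxxx is accepted by M1 but rejected by M2.
So L(M1) ≠ L(M2).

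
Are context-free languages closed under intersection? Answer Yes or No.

No

{aⁿbⁿcᵐ : m,n≥0} and {aᵐbⁿcⁿ : m,n≥0} are both context-free, but their intersection {aⁿbⁿcⁿ : n≥0} is not (pumping lemma).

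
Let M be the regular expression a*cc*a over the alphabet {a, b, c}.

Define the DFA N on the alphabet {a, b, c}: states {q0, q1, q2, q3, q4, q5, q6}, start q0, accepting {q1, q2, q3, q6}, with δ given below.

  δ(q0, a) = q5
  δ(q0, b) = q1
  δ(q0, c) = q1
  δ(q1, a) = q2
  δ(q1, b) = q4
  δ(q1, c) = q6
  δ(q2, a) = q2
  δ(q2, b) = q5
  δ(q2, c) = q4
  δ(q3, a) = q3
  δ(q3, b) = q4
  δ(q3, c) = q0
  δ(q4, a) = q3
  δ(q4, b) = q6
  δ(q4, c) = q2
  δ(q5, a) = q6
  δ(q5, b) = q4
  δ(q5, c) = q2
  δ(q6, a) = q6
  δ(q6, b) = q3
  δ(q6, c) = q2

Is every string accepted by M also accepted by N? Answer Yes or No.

Converting the expression M to a DFA (subset construction, then merging equivalent states) gives the minimal DFA with states {m0, m1, m2, m3}, start state m0, accepting states {m3} and transitions m0: a→m0, b→m1, c→m2; m1: a→m1, b→m1, c→m1; m2: a→m3, b→m1, c→m2; m3: a→m1, b→m1, c→m1.
Exploring the product automaton M × N from the start pair (m0, q0), following both machines on each input symbol, reaches 17 state pairs: (m0, q0), (m0, q5), (m1, q1), (m2, q1), (m0, q6), (m1, q4), (m2, q2), (m1, q2), (m1, q6), (m3, q2), (m2, q6), (m1, q3), (m1, q5), (m2, q4), (m3, q6), (m1, q0), (m3, q3).
M accepts in {m3} and N accepts in {q1, q2, q3, q6}. The reachable pairs whose M-component is accepting are (m3, q2), (m3, q6), (m3, q3); in each of them the N-component is accepting too, so the product for L(M) \ L(N) (M-component accepting, N-component rejecting) has no reachable accepting pair and the difference is empty.
Hence every string in L(M) is also in L(N).

Yes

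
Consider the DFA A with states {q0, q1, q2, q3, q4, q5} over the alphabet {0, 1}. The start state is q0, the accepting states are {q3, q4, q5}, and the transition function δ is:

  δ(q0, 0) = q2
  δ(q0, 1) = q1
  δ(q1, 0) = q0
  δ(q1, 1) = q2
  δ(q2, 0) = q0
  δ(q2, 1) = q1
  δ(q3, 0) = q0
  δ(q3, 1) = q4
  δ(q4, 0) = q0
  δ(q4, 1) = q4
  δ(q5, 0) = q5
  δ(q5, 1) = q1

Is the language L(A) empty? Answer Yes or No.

The states reachable from the start state are {q0, q1, q2}.
None of the accepting states {q3, q4, q5} is reachable, so no string is accepted and L(A) = ∅.

Yes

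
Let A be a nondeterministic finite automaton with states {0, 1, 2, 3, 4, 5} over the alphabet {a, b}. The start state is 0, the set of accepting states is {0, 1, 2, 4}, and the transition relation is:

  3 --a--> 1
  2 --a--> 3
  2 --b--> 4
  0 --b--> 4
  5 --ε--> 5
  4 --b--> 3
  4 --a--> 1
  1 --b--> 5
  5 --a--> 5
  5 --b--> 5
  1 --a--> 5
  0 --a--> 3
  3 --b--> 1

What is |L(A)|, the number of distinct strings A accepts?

7

The useful subgraph on states {0, 1, 3, 4} is acyclic, so L(A) is finite; the longest accepting path visits 4 useful states, giving maximum string length 3.
Counting accepting paths from 0 by length: 1 of length 0, 1 of length 1, 3 of length 2, 2 of length 3. Total 7.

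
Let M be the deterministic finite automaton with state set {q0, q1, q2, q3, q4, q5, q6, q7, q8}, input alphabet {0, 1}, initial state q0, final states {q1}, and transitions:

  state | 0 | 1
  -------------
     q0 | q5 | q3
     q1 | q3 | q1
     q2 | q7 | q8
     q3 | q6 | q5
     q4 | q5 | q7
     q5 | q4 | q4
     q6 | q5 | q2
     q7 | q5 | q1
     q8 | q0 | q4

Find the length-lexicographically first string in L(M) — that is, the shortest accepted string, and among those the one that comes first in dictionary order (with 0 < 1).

A breadth-first search from q0 reaches an accepting state first via the path q0 → q5 → q4 → q7 → q1 on input 0011.
No string of length < 4 is accepted (BFS exhausts all shorter strings without reaching an accepting state), and 0011 is the lexicographically least accepting string of length 4.

0011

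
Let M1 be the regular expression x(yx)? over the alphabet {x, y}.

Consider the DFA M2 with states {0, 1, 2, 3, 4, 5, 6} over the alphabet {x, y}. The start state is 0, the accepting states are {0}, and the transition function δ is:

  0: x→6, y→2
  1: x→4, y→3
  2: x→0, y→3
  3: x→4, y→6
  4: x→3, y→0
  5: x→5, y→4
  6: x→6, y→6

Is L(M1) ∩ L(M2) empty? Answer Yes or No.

Yes

Converting the expression M1 to a DFA (subset construction, then merging equivalent states) gives the minimal DFA with states {r0, r1, r2, r3, r4}, start state r0, accepting states {r1, r4} and transitions r0: x→r1, y→r2; r1: x→r2, y→r3; r2: x→r2, y→r2; r3: x→r4, y→r2; r4: x→r2, y→r2.
Exploring the product automaton M1 × M2 from the start pair (r0, 0), following both machines on each input symbol, reaches 9 state pairs: (r0, 0), (r1, 6), (r2, 2), (r2, 6), (r3, 6), (r2, 0), (r2, 3), (r4, 6), (r2, 4).
M1 accepts in {r1, r4} and M2 accepts in {0}; no reachable pair has both components accepting, so no string drives both machines to acceptance simultaneously and L(M1) ∩ L(M2) = ∅.
So no string is accepted by both, and the intersection is empty.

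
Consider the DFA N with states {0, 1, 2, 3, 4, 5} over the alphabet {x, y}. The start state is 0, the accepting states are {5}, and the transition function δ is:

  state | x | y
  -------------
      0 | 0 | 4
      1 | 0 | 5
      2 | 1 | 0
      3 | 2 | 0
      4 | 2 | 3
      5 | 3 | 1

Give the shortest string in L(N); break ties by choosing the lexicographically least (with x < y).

A breadth-first search from 0 reaches an accepting state first via the path 0 → 4 → 2 → 1 → 5 on input yxxy.
No string of length < 4 is accepted (BFS exhausts all shorter strings without reaching an accepting state), and yxxy is the lexicographically least accepting string of length 4.

yxxy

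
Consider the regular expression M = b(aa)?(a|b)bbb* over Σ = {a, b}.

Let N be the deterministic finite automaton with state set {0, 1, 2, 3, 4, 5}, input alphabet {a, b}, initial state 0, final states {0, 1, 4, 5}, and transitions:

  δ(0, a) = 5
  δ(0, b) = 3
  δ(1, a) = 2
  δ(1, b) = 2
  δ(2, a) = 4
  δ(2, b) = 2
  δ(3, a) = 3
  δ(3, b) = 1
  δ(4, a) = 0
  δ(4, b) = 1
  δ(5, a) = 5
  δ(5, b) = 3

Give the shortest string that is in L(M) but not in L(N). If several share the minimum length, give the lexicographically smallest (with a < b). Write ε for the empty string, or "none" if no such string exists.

babb

The string babb is accepted by M but not by N.
No shorter string lies in the difference, and babb is the lexicographically first length-4 string in L(M) \ L(N).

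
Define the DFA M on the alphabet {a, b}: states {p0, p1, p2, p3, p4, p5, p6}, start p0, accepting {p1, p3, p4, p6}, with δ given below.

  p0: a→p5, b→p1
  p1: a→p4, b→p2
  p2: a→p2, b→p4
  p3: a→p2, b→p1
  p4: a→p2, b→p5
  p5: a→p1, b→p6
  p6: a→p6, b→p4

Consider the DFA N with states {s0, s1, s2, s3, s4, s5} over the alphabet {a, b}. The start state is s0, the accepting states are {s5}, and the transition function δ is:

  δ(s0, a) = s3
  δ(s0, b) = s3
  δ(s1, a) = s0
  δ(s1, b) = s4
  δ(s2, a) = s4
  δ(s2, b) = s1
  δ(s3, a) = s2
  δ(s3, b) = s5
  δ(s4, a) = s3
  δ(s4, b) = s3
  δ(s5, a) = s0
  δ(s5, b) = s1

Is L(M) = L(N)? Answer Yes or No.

The string b is accepted by M but rejected by N.
So L(M) ≠ L(N).

No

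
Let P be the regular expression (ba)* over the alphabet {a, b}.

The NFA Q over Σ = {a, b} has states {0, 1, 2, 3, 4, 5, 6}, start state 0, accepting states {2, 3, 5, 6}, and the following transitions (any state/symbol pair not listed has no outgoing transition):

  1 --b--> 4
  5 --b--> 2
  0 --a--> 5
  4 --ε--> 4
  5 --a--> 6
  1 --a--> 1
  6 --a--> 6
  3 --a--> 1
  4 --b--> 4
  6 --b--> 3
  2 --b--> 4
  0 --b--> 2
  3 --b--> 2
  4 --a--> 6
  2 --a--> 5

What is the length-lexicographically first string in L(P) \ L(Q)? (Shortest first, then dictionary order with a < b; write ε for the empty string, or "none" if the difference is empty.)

The empty string ε is accepted by P but not by Q.
Since ε is the unique shortest string, it is the required witness.

ε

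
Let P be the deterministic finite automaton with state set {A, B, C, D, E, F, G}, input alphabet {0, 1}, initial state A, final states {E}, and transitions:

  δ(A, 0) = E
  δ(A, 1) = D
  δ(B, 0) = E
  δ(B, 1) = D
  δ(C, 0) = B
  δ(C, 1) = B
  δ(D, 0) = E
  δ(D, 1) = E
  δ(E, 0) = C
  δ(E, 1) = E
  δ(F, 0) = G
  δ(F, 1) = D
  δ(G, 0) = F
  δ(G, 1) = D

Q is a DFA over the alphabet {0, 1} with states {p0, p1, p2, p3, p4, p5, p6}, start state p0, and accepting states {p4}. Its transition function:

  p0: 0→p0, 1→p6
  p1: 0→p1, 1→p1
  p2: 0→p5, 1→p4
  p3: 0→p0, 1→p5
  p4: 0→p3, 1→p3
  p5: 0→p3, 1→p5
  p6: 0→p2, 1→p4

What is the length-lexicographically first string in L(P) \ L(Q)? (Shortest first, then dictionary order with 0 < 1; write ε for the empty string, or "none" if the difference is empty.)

The string 0 is accepted by P but not by Q.
No shorter string lies in the difference, and 0 is the lexicographically first length-1 string in L(P) \ L(Q).

0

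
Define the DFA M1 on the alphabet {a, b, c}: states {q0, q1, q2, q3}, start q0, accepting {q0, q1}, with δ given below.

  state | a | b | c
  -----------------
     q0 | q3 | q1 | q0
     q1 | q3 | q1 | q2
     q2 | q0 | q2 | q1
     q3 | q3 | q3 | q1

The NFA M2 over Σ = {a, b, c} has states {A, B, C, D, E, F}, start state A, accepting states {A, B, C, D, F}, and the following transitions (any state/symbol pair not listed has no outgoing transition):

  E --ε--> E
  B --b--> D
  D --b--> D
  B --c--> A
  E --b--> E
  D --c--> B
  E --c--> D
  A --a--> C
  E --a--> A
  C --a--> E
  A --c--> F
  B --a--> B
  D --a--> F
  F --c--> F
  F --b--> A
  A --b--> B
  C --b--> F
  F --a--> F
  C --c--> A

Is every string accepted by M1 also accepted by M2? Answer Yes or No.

Yes

Exploring the product automaton M1 × M2 from the start pair (q0, A), following both machines on each input symbol, reaches 18 state pairs: (q0, A), (q3, C), (q1, B), (q0, F), (q3, E), (q3, F), (q1, A), (q3, B), (q1, D), (q2, A), (q3, A), (q1, F), (q2, F), (q3, D), (q2, B), (q0, C), (q0, B), (q2, D).
M1 accepts in {q0, q1} and M2 accepts in {A, B, C, D, F}. The reachable pairs whose M1-component is accepting are (q0, A), (q1, B), (q0, F), (q1, A), (q1, D), (q1, F), (q0, C), (q0, B); in each of them the M2-component is accepting too, so the product for L(M1) \ L(M2) (M1-component accepting, M2-component rejecting) has no reachable accepting pair and the difference is empty.
Hence every string in L(M1) is also in L(M2).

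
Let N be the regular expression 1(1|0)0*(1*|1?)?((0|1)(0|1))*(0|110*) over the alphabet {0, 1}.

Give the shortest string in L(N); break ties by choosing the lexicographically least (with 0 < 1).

100

By inspection of the expression, no string of length less than 3 matches, and 100 is the lexicographically first match of length 3.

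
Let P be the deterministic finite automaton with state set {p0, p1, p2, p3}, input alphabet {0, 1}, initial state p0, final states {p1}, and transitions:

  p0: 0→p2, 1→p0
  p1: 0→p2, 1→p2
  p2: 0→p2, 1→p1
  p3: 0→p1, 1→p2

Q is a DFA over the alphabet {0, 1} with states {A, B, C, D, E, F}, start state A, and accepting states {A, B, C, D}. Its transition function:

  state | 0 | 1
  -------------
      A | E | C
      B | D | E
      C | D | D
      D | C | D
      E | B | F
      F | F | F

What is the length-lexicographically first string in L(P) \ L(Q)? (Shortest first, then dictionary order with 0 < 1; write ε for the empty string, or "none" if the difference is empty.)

The string 01 is accepted by P but not by Q.
No shorter string lies in the difference, and 01 is the lexicographically first length-2 string in L(P) \ L(Q).

01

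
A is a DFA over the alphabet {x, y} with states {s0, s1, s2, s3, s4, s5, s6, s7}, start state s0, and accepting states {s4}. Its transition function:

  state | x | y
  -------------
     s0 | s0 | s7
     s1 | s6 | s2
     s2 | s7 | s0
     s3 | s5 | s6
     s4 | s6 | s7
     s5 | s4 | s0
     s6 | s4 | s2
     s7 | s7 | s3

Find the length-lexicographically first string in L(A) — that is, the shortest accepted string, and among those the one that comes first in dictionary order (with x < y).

A breadth-first search from s0 reaches an accepting state first via the path s0 → s7 → s3 → s5 → s4 on input yyxx.
No string of length < 4 is accepted (BFS exhausts all shorter strings without reaching an accepting state), and yyxx is the lexicographically least accepting string of length 4.

yyxx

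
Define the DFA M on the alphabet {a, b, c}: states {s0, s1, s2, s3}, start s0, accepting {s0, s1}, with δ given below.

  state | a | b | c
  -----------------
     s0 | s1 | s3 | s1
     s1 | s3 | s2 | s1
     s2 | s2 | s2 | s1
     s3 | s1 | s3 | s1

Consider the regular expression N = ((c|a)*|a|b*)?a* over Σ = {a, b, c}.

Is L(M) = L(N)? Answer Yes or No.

The string bc is accepted by M but rejected by N.
So L(M) ≠ L(N).

No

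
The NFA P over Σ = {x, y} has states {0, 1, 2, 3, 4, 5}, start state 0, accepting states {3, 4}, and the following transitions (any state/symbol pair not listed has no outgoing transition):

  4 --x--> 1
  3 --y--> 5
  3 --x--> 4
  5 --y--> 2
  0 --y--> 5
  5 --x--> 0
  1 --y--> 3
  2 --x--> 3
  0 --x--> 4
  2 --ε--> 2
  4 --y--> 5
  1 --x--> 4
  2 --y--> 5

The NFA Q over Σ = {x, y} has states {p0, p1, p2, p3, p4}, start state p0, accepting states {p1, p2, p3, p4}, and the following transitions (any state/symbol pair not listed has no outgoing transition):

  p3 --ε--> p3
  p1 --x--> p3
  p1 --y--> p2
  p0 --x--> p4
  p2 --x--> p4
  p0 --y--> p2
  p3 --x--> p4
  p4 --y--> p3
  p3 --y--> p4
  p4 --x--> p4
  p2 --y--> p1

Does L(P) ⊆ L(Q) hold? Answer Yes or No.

Exploring the product automaton P × Q from the start pair (0, p0), following both machines on each input symbol, reaches 12 state pairs: (0, p0), (4, p4), (5, p2), (1, p4), (5, p3), (0, p4), (2, p1), (3, p3), (2, p4), (5, p4), (3, p4), (2, p3).
P accepts in {3, 4} and Q accepts in {p1, p2, p3, p4}. The reachable pairs whose P-component is accepting are (4, p4), (3, p3), (3, p4); in each of them the Q-component is accepting too, so the product for L(P) \ L(Q) (P-component accepting, Q-component rejecting) has no reachable accepting pair and the difference is empty.
Hence every string in L(P) is also in L(Q).

Yes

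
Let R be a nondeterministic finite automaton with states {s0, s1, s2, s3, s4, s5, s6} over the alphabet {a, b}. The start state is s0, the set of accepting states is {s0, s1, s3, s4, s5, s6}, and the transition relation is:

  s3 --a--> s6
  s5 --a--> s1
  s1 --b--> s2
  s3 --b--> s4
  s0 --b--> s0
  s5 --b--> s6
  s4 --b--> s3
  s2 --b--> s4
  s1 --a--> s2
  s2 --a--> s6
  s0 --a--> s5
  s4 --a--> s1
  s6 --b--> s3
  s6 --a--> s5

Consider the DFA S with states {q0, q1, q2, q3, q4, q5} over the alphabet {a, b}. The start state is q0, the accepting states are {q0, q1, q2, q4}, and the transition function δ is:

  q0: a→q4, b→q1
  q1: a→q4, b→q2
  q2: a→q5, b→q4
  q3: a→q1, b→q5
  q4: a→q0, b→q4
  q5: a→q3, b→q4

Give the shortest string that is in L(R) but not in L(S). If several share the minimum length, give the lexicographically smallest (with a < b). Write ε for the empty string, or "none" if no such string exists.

The string bba is accepted by R but not by S.
No shorter string lies in the difference, and bba is the lexicographically first length-3 string in L(R) \ L(S).

bba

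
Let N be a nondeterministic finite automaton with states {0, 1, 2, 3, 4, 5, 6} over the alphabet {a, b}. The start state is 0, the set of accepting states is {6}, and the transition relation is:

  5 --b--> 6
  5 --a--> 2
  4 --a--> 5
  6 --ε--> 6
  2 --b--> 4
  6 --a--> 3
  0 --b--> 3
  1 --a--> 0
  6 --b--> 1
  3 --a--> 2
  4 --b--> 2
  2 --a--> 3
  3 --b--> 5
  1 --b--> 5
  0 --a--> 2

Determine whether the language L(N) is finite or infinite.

State 2 is reachable from the start and can reach an accepting state, and it lies on the cycle 2 → 3 → 2.
Traversing that cycle any number of times yields accepted strings of unbounded length, so the language is infinite.

infinite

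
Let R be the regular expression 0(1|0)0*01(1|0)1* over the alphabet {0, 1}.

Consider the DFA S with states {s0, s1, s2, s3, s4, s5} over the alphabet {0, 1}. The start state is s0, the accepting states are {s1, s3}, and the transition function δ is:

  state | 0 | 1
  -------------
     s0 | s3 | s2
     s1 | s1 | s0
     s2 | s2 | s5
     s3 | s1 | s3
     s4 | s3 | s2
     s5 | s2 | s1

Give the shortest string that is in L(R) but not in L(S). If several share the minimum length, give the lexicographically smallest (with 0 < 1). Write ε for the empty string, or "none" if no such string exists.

00011

The string 00011 is accepted by R but not by S.
No shorter string lies in the difference, and 00011 is the lexicographically first length-5 string in L(R) \ L(S).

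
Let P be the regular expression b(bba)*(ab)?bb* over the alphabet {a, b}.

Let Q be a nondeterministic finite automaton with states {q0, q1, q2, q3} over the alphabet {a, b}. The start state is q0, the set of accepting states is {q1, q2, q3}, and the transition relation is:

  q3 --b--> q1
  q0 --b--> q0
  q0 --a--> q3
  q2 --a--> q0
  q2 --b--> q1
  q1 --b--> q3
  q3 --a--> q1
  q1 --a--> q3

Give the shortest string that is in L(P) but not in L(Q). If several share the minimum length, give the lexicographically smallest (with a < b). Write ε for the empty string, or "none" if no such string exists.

bb

The string bb is accepted by P but not by Q.
No shorter string lies in the difference, and bb is the lexicographically first length-2 string in L(P) \ L(Q).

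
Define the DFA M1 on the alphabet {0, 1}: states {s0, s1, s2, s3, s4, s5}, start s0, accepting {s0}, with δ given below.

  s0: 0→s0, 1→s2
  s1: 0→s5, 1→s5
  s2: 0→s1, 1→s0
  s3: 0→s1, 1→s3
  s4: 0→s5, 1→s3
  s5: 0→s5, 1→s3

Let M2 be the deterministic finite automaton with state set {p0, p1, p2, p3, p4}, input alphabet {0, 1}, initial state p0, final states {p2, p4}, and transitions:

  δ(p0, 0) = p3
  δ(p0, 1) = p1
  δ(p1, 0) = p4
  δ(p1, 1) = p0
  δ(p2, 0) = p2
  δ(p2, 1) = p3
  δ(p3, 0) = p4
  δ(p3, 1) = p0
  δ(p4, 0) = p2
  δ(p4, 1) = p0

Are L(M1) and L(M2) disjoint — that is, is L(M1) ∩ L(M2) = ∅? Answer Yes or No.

The string 00 is accepted by both M1 and M2.
Hence L(M1) ∩ L(M2) ≠ ∅.

No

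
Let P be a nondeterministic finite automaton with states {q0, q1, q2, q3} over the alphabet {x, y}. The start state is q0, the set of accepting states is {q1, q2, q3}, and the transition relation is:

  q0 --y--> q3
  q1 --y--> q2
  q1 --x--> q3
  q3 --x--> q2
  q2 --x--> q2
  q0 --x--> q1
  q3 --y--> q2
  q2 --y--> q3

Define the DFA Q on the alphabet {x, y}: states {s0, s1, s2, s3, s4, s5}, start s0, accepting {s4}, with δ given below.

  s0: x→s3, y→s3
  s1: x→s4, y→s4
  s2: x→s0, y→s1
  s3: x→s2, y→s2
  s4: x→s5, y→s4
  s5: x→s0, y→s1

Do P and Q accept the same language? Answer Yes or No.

The string x is accepted by P but rejected by Q.
So L(P) ≠ L(Q).

No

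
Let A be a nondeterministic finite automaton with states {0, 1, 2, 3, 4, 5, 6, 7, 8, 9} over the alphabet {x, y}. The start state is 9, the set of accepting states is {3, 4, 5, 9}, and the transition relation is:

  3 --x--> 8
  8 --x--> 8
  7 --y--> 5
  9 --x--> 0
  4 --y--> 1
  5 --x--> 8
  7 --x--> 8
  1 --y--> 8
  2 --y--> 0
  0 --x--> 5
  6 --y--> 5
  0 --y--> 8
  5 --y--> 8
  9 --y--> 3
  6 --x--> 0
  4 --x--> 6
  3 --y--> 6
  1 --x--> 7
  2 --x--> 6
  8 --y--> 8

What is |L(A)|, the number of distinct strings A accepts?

The useful subgraph on states {0, 3, 5, 6, 9} is acyclic, so L(A) is finite; the longest accepting path visits 5 useful states, giving maximum string length 4.
Counting accepting paths from 9 by length: 1 of length 0, 1 of length 1, 1 of length 2, 1 of length 3, 1 of length 4. Total 5.

5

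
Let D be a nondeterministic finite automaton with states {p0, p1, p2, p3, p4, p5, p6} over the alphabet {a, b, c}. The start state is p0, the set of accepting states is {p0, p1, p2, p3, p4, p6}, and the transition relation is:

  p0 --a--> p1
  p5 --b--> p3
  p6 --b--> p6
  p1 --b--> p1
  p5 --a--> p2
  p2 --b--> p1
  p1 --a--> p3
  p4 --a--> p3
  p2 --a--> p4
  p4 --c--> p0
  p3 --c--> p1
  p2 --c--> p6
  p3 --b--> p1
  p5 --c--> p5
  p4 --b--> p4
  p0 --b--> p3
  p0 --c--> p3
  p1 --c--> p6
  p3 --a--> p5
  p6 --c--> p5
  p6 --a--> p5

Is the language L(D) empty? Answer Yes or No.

No

The empty string ε is accepted: the run p0 ends in the accepting state p0.
Since at least one string is accepted, L(D) is not empty.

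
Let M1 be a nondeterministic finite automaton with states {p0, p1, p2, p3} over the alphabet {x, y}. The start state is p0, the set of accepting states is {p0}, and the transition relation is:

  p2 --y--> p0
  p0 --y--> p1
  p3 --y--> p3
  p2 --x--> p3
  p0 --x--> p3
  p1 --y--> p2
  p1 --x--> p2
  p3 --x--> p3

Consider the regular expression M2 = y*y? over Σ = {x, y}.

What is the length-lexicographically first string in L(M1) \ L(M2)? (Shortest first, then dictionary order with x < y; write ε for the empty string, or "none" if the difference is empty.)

yxy

The string yxy is accepted by M1 but not by M2.
No shorter string lies in the difference, and yxy is the lexicographically first length-3 string in L(M1) \ L(M2).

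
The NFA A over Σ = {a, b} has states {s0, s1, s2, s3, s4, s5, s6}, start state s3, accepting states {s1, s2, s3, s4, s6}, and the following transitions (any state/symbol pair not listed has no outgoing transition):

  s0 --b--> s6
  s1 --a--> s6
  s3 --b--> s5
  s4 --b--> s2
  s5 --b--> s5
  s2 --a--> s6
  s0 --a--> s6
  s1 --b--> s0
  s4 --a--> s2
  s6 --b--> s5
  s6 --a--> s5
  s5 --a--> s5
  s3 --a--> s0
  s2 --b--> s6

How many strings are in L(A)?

3

The useful subgraph on states {s0, s3, s6} is acyclic, so L(A) is finite; the longest accepting path visits 3 useful states, giving maximum string length 2.
Counting accepting paths from s3 by length: 1 of length 0, 2 of length 2. Total 3.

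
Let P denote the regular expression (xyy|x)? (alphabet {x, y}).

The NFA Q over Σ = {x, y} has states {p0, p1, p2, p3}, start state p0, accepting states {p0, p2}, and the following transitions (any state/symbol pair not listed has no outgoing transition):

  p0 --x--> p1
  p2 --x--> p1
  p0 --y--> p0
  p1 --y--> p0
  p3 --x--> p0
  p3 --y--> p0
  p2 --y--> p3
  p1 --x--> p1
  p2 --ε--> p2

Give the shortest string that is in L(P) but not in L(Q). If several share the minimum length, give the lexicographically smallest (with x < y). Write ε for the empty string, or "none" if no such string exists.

x

The string x is accepted by P but not by Q.
No shorter string lies in the difference, and x is the lexicographically first length-1 string in L(P) \ L(Q).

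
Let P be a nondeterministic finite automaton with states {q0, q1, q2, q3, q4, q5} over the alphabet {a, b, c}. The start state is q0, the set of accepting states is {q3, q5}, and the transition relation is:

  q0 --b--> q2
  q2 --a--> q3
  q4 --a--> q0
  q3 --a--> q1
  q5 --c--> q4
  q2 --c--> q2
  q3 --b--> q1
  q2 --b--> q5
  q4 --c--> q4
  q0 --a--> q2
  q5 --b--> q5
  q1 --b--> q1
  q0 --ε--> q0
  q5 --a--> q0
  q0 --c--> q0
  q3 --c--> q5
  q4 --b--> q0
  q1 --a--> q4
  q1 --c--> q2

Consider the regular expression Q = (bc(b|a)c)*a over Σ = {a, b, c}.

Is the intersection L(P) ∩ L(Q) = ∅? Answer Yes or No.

No

The string bcbcbcaca is accepted by both P and Q.
Hence L(P) ∩ L(Q) ≠ ∅.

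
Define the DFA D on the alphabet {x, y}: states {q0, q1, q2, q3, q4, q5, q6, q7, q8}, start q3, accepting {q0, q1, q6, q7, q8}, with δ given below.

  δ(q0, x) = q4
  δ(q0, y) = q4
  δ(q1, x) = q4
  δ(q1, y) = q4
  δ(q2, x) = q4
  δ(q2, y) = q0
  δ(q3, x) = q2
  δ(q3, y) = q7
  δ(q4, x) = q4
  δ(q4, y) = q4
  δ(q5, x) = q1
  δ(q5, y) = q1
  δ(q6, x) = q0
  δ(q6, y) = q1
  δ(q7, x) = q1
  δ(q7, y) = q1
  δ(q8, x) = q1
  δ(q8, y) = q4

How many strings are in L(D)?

4

The useful subgraph on states {q0, q1, q2, q3, q7} is acyclic, so L(D) is finite; the longest accepting path visits 3 useful states, giving maximum string length 2.
Counting accepting paths from q3 by length: 1 of length 1, 3 of length 2. Total 4.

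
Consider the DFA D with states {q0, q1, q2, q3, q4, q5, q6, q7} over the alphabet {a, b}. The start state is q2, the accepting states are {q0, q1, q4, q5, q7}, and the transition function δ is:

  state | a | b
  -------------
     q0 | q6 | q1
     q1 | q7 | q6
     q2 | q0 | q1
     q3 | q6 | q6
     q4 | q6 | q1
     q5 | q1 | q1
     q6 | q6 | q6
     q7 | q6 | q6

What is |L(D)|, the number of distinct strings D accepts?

5

The useful subgraph on states {q0, q1, q2, q7} is acyclic, so L(D) is finite; the longest accepting path visits 4 useful states, giving maximum string length 3.
Counting accepting paths from q2 by length: 2 of length 1, 2 of length 2, 1 of length 3. Total 5.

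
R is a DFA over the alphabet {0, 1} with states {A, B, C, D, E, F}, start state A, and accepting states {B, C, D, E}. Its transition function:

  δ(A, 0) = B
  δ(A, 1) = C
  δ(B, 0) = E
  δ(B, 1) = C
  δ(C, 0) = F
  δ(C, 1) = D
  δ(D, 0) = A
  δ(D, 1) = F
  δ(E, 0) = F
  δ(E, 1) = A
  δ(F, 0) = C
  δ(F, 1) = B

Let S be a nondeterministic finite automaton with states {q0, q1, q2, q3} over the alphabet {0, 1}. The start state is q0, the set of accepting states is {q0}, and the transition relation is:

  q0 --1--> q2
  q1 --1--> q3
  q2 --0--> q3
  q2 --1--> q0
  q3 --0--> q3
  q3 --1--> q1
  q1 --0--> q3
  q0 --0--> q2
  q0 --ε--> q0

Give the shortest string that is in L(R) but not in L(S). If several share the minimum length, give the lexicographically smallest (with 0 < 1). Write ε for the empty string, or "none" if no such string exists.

The string 0 is accepted by R but not by S.
No shorter string lies in the difference, and 0 is the lexicographically first length-1 string in L(R) \ L(S).

0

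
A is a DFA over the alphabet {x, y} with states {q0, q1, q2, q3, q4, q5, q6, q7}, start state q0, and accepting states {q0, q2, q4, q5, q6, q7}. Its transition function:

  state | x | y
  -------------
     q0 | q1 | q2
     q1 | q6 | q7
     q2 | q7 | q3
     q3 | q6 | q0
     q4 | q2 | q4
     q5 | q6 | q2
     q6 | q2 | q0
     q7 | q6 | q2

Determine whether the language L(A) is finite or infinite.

infinite

State q0 is reachable from the start and can reach an accepting state, and it lies on the cycle q0 → q1 → q6 → q0.
Traversing that cycle any number of times yields accepted strings of unbounded length, so the language is infinite.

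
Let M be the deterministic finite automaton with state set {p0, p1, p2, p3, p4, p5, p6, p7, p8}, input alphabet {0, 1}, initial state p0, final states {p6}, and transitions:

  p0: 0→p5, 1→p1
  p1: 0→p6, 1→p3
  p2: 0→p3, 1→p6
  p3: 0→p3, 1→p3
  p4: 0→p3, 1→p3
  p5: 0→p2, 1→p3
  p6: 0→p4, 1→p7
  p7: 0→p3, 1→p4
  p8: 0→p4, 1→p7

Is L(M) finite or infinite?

finite

The useful states (reachable from p0 and able to reach an accepting state) are {p0, p1, p2, p5, p6}.
Restricted to these states the transition graph has no cycle, so every accepting path has bounded length and L is finite.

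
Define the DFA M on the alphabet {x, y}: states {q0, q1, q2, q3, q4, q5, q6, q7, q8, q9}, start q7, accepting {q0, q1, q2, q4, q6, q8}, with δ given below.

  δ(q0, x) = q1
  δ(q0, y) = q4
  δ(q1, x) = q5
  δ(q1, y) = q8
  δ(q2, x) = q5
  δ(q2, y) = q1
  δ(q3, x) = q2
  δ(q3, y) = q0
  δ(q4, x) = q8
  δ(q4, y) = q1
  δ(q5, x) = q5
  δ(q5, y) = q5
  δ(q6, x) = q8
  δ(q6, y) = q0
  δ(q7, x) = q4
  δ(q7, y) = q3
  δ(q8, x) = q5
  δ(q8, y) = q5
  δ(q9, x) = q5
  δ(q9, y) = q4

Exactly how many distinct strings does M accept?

The useful subgraph on states {q0, q1, q2, q3, q4, q7, q8} is acyclic, so L(M) is finite; the longest accepting path visits 6 useful states, giving maximum string length 5.
Counting accepting paths from q7 by length: 1 of length 1, 4 of length 2, 4 of length 3, 4 of length 4, 1 of length 5. Total 14.

14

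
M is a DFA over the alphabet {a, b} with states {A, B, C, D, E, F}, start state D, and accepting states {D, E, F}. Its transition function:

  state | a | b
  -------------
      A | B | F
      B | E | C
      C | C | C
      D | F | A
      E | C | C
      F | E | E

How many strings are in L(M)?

8

The useful subgraph on states {A, B, D, E, F} is acyclic, so L(M) is finite; the longest accepting path visits 4 useful states, giving maximum string length 3.
Counting accepting paths from D by length: 1 of length 0, 1 of length 1, 3 of length 2, 3 of length 3. Total 8.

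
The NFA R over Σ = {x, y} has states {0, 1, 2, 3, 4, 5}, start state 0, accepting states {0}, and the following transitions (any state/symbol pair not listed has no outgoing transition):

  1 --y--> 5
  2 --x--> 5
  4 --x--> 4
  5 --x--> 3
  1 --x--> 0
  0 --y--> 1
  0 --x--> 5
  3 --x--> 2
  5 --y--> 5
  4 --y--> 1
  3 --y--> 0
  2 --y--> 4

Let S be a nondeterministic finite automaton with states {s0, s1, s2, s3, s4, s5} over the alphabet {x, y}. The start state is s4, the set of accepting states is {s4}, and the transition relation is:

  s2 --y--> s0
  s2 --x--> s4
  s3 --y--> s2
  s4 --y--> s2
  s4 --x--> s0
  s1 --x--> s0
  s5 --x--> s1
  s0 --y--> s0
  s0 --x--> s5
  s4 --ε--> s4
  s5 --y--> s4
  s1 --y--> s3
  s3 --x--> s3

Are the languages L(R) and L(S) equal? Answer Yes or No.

Exploring the product automaton R × S from the start pair (0, s4), following both machines on each input symbol, reaches 6 state pairs: (0, s4), (5, s0), (1, s2), (3, s5), (2, s1), (4, s3).
R accepts in {0} and S accepts in {s4}. In every reachable pair the two components are either both accepting — (0, s4) — or both non-accepting, so no string is accepted by exactly one of the machines: L(R) \ L(S) and L(S) \ L(R) are both empty.
Hence every string is accepted by R iff it is accepted by S, and the two languages coincide.

Yes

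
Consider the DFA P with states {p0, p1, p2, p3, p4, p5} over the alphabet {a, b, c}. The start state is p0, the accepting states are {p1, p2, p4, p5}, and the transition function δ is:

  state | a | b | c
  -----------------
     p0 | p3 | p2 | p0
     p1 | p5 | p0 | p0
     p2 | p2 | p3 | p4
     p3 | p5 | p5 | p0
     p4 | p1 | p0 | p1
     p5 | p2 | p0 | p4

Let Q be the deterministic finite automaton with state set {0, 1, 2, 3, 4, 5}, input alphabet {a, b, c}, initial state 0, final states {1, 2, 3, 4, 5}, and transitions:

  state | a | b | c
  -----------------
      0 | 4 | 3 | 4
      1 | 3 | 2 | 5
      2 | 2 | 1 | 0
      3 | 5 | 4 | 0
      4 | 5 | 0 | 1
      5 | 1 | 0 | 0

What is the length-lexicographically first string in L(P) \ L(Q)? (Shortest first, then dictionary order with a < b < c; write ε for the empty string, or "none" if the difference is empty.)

The string ab is accepted by P but not by Q.
No shorter string lies in the difference, and ab is the lexicographically first length-2 string in L(P) \ L(Q).

ab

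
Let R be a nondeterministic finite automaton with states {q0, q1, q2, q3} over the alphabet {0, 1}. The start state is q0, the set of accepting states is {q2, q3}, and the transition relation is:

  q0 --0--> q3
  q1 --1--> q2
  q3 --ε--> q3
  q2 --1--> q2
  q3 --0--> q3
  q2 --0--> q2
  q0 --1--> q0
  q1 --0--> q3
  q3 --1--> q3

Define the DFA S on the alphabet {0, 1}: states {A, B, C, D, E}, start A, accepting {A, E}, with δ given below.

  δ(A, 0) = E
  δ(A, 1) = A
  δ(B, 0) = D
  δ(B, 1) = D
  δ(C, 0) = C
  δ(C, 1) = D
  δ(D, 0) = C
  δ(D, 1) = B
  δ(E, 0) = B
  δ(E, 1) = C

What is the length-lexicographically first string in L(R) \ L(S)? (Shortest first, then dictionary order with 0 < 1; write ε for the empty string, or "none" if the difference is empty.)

The string 00 is accepted by R but not by S.
No shorter string lies in the difference, and 00 is the lexicographically first length-2 string in L(R) \ L(S).

00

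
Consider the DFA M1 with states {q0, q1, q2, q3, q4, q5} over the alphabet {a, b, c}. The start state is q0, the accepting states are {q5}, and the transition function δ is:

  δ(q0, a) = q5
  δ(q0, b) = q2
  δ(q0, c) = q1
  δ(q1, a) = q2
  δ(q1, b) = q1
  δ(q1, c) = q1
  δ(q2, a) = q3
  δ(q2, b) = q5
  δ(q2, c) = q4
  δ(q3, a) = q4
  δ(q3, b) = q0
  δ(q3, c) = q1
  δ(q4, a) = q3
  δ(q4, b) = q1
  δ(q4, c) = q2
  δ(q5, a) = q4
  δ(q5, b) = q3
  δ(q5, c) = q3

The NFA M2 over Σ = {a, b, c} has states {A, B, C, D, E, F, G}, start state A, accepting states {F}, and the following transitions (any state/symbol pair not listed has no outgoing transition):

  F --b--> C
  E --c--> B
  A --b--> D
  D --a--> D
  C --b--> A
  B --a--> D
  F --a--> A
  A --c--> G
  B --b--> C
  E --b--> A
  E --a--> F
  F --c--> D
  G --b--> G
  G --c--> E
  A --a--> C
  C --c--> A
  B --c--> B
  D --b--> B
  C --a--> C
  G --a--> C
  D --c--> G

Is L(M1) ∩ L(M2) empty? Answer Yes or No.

Exploring the product automaton M1 × M2 from the start pair (q0, A), following both machines on each input symbol, reaches 37 state pairs: (q0, A), (q5, C), (q2, D), (q1, G), (q4, C), (q3, A), (q3, D), (q5, B), (q4, G), (q2, C), (q1, E), (q3, C), (q1, A), (q2, A), (q0, D), (q4, D), (q0, B), (q3, B), (q2, E), (q5, A), (q4, A), (q2, F), (q1, B), (q1, D), (q5, D), (q2, B), (q2, G), (q0, C), (q3, F), (q4, B), (q3, G), (q1, C), (q5, G), (q4, E), (q0, G), (q3, E), (q4, F).
M1 accepts in {q5} and M2 accepts in {F}; no reachable pair has both components accepting, so no string drives both machines to acceptance simultaneously and L(M1) ∩ L(M2) = ∅.
So no string is accepted by both, and the intersection is empty.

Yes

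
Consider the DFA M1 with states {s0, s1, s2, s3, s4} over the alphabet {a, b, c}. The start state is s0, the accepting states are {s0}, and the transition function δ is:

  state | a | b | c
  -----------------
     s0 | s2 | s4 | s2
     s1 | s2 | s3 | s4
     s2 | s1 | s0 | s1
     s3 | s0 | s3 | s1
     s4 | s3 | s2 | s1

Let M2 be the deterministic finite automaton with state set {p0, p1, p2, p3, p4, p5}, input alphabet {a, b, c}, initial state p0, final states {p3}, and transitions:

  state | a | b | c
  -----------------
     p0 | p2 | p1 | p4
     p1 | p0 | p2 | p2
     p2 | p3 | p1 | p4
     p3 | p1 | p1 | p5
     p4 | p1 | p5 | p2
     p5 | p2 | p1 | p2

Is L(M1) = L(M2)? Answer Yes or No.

No

The empty string ε is accepted by M1 but rejected by M2.
So L(M1) ≠ L(M2).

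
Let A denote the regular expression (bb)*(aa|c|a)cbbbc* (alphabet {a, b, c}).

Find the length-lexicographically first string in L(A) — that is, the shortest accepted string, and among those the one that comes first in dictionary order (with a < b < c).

acbbb

By inspection of the expression, no string of length less than 5 matches, and acbbb is the lexicographically first match of length 5.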